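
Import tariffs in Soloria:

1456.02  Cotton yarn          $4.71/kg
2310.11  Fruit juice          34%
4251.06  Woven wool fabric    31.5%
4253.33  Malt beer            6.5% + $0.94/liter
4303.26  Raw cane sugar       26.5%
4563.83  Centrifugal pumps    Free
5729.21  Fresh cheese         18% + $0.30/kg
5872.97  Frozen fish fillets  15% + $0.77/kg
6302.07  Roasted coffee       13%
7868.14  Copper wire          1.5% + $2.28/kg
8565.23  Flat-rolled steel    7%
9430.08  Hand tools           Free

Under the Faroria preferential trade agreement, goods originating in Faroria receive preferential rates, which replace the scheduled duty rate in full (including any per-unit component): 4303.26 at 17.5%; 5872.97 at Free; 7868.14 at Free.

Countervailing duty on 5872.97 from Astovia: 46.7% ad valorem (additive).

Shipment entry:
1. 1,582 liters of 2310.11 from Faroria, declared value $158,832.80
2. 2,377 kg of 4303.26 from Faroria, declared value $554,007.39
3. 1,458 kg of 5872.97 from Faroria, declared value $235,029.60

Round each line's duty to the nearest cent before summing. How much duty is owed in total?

Line 1 (2310.11, Faroria, 1,582 liters, $158,832.80):
Base rate for 2310.11 is 34%.
Origin Faroria is the FTA partner but 2310.11 is not on the preference list; base rate stands.
Duty = $158,832.80 × 34% = $54,003.15.
Line 2 (4303.26, Faroria, 2,377 kg, $554,007.39):
Base rate for 4303.26 is 26.5%.
Origin Faroria qualifies under the Soloria–Faroria agreement and 4303.26 is covered: preferential rate 17.5% applies instead.
Duty = $554,007.39 × 17.5% = $96,951.29.
Line 3 (5872.97, Faroria, 1,458 kg, $235,029.60):
Base rate for 5872.97 is 15% + $0.77/kg.
Origin Faroria qualifies under the Soloria–Faroria agreement and 5872.97 is covered: preferential rate Free applies instead.
The additional-duty order on 5872.97 targets Astovia, not Faroria; it does not apply.
Duty = $235,029.60 × 0% = $0.00.
Total = $54,003.15 + $96,951.29 + $0.00 = $150,954.44.

$150,954.44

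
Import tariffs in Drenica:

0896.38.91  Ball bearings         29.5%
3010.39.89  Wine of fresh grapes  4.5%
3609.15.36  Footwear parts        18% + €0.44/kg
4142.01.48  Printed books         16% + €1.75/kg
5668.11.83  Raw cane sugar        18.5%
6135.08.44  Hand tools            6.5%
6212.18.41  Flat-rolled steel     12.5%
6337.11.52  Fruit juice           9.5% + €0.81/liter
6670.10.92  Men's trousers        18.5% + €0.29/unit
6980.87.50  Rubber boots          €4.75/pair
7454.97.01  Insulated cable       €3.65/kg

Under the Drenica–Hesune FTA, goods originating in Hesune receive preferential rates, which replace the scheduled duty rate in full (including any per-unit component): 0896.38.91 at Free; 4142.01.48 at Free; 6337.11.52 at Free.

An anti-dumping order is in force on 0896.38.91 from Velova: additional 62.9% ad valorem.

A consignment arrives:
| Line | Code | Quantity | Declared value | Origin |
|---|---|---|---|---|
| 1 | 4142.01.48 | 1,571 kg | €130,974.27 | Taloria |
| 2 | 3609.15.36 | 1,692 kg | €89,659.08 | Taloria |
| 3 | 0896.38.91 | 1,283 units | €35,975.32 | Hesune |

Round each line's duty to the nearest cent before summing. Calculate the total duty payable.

€40,588.24

Line 1 (4142.01.48, Taloria, 1,571 kg, €130,974.27):
Base rate for 4142.01.48 is 16% + €1.75/kg.
4142.01.48 has an FTA preferential rate, but origin Taloria is not Hesune; base rate stands.
Duty = €130,974.27 × 16% + 1,571 × €1.75 = €23,705.13.
Line 2 (3609.15.36, Taloria, 1,692 kg, €89,659.08):
Base rate for 3609.15.36 is 18% + €0.44/kg.
Duty = €89,659.08 × 18% + 1,692 × €0.44 = €16,883.11.
Line 3 (0896.38.91, Hesune, 1,283 units, €35,975.32):
Base rate for 0896.38.91 is 29.5%.
Origin Hesune qualifies under the Drenica–Hesune agreement and 0896.38.91 is covered: preferential rate Free applies instead.
The additional-duty order on 0896.38.91 targets Velova, not Hesune; it does not apply.
Duty = €35,975.32 × 0% = €0.00.
Total = €23,705.13 + €16,883.11 + €0.00 = €40,588.24.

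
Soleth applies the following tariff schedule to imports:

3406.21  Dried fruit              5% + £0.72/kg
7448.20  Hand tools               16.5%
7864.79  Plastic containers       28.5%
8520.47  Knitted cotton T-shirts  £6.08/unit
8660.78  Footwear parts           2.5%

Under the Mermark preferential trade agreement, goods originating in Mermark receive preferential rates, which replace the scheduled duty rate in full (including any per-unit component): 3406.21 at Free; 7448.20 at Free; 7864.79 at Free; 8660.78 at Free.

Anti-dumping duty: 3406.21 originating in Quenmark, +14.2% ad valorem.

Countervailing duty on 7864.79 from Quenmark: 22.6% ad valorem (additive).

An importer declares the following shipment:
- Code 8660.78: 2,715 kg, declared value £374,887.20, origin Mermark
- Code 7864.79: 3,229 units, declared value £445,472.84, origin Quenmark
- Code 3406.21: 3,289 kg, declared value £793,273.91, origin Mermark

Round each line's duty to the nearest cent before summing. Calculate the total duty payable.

£227,636.62

Line 1 (8660.78, Mermark, 2,715 kg, £374,887.20):
Base rate for 8660.78 is 2.5%.
Origin Mermark qualifies under the Soleth–Mermark agreement and 8660.78 is covered: preferential rate Free applies instead.
Duty = £374,887.20 × 0% = £0.00.
Line 2 (7864.79, Quenmark, 3,229 units, £445,472.84):
Base rate for 7864.79 is 28.5%.
7864.79 has an FTA preferential rate, but origin Quenmark is not Mermark; base rate stands.
Additional duty on 7864.79 from Quenmark: +22.6%. Applied ad valorem rate: 28.5% + 22.6% = 51.1%.
Duty = £445,472.84 × 51.1% = £227,636.62.
Line 3 (3406.21, Mermark, 3,289 kg, £793,273.91):
Base rate for 3406.21 is 5% + £0.72/kg.
Origin Mermark qualifies under the Soleth–Mermark agreement and 3406.21 is covered: preferential rate Free applies instead.
The additional-duty order on 3406.21 targets Quenmark, not Mermark; it does not apply.
Duty = £793,273.91 × 0% = £0.00.
Total = £0.00 + £227,636.62 + £0.00 = £227,636.62.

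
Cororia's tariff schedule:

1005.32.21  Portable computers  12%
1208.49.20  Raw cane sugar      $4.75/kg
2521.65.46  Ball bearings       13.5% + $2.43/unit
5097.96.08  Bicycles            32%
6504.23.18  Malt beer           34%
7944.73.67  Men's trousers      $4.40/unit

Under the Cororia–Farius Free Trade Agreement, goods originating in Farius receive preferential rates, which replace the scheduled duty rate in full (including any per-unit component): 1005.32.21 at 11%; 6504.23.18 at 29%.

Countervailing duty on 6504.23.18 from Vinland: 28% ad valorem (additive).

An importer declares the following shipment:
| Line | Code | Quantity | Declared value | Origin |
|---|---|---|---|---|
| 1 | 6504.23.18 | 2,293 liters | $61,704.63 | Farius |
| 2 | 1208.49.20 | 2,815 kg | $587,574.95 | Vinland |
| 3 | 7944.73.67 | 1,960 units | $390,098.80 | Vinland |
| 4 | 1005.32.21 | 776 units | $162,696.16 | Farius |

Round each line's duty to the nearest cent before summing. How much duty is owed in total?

Line 1 (6504.23.18, Farius, 2,293 liters, $61,704.63):
Base rate for 6504.23.18 is 34%.
Origin Farius qualifies under the Cororia–Farius agreement and 6504.23.18 is covered: preferential rate 29% applies instead.
The additional-duty order on 6504.23.18 targets Vinland, not Farius; it does not apply.
Duty = $61,704.63 × 29% = $17,894.34.
Line 2 (1208.49.20, Vinland, 2,815 kg, $587,574.95):
Base rate for 1208.49.20 is $4.75/kg.
Duty = 2,815 × $4.75 = $13,371.25.
Line 3 (7944.73.67, Vinland, 1,960 units, $390,098.80):
Base rate for 7944.73.67 is $4.40/unit.
Duty = 1,960 × $4.40 = $8,624.00.
Line 4 (1005.32.21, Farius, 776 units, $162,696.16):
Base rate for 1005.32.21 is 12%.
Origin Farius qualifies under the Cororia–Farius agreement and 1005.32.21 is covered: preferential rate 11% applies instead.
Duty = $162,696.16 × 11% = $17,896.58.
Total = $17,894.34 + $13,371.25 + $8,624.00 + $17,896.58 = $57,786.17.

$57,786.17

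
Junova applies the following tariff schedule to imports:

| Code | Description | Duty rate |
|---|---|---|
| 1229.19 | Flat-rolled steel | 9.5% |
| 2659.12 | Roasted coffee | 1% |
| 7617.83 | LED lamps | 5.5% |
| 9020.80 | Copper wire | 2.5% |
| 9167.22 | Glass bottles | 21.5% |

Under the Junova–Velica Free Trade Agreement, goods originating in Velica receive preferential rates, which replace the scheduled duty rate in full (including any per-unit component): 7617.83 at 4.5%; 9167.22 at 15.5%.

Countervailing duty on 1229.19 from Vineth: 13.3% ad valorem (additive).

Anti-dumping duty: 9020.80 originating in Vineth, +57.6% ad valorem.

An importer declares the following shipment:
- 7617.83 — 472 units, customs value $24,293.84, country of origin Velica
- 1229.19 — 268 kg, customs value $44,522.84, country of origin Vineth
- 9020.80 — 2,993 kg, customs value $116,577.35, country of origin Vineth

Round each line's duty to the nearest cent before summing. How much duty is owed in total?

$81,307.42

Line 1 (7617.83, Velica, 472 units, $24,293.84):
Base rate for 7617.83 is 5.5%.
Origin Velica qualifies under the Junova–Velica agreement and 7617.83 is covered: preferential rate 4.5% applies instead.
Duty = $24,293.84 × 4.5% = $1,093.22.
Line 2 (1229.19, Vineth, 268 kg, $44,522.84):
Base rate for 1229.19 is 9.5%.
Additional duty on 1229.19 from Vineth: +13.3%. Applied ad valorem rate: 9.5% + 13.3% = 22.8%.
Duty = $44,522.84 × 22.8% = $10,151.21.
Line 3 (9020.80, Vineth, 2,993 kg, $116,577.35):
Base rate for 9020.80 is 2.5%.
Additional duty on 9020.80 from Vineth: +57.6%. Applied ad valorem rate: 2.5% + 57.6% = 60.1%.
Duty = $116,577.35 × 60.1% = $70,062.99.
Total = $1,093.22 + $10,151.21 + $70,062.99 = $81,307.42.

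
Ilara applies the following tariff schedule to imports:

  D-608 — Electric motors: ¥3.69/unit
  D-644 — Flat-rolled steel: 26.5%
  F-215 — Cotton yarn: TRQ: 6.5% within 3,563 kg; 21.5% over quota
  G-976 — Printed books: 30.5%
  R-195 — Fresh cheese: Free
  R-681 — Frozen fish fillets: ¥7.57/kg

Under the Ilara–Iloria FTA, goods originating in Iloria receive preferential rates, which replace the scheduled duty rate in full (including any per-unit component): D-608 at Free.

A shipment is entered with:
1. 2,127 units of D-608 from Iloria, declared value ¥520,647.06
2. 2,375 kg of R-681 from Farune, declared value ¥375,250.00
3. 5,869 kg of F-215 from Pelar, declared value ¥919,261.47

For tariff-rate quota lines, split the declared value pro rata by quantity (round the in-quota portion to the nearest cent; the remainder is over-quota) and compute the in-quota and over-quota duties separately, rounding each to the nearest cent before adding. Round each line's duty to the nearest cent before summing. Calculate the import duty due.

¥131,909.06

Line 1 (D-608, Iloria, 2,127 units, ¥520,647.06):
Base rate for D-608 is ¥3.69/unit.
Origin Iloria qualifies under the Ilara–Iloria agreement and D-608 is covered: preferential rate Free applies instead.
Duty = ¥520,647.06 × 0% = ¥0.00.
Line 2 (R-681, Farune, 2,375 kg, ¥375,250.00):
Base rate for R-681 is ¥7.57/kg.
Duty = 2,375 × ¥7.57 = ¥17,978.75.
Line 3 (F-215, Pelar, 5,869 kg, ¥919,261.47):
Code F-215 is under a tariff-rate quota (threshold 3,563 kg). In-quota: 3,563 kg at 6.5%; over-quota: 2,306 kg at 21.5%.
Pro-rata value split: in-quota = ¥919,261.47 × 3,563/5,869 = ¥558,072.69; over-quota = ¥919,261.47 − ¥558,072.69 = ¥361,188.78.
In-quota duty = ¥558,072.69 × 6.5% = ¥36,274.72. Over-quota duty = ¥361,188.78 × 21.5% = ¥77,655.59.
Line duty = ¥36,274.72 + ¥77,655.59 = ¥113,930.31.
Total = ¥0.00 + ¥17,978.75 + ¥113,930.31 = ¥131,909.06.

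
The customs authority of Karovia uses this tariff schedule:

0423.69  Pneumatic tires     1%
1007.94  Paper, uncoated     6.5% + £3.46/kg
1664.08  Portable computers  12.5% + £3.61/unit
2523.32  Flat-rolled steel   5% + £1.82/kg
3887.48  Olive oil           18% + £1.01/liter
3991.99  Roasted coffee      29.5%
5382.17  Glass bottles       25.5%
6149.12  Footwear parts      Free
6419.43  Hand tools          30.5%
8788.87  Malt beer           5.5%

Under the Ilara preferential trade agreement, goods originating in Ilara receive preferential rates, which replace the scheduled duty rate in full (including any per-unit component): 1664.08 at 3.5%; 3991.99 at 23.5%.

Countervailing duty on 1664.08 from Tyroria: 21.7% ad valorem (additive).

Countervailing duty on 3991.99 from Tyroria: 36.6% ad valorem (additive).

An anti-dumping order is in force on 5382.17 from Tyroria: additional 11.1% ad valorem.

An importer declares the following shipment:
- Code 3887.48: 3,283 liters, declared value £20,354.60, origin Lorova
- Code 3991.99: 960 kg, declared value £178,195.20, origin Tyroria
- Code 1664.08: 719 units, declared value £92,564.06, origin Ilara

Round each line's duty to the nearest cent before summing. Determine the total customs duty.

Line 1 (3887.48, Lorova, 3,283 liters, £20,354.60):
Base rate for 3887.48 is 18% + £1.01/liter.
Duty = £20,354.60 × 18% + 3,283 × £1.01 = £6,979.66.
Line 2 (3991.99, Tyroria, 960 kg, £178,195.20):
Base rate for 3991.99 is 29.5%.
3991.99 has an FTA preferential rate, but origin Tyroria is not Ilara; base rate stands.
Additional duty on 3991.99 from Tyroria: +36.6%. Applied ad valorem rate: 29.5% + 36.6% = 66.1%.
Duty = £178,195.20 × 66.1% = £117,787.03.
Line 3 (1664.08, Ilara, 719 units, £92,564.06):
Base rate for 1664.08 is 12.5% + £3.61/unit.
Origin Ilara qualifies under the Karovia–Ilara agreement and 1664.08 is covered: preferential rate 3.5% applies instead.
The additional-duty order on 1664.08 targets Tyroria, not Ilara; it does not apply.
Duty = £92,564.06 × 3.5% = £3,239.74.
Total = £6,979.66 + £117,787.03 + £3,239.74 = £128,006.43.

£128,006.43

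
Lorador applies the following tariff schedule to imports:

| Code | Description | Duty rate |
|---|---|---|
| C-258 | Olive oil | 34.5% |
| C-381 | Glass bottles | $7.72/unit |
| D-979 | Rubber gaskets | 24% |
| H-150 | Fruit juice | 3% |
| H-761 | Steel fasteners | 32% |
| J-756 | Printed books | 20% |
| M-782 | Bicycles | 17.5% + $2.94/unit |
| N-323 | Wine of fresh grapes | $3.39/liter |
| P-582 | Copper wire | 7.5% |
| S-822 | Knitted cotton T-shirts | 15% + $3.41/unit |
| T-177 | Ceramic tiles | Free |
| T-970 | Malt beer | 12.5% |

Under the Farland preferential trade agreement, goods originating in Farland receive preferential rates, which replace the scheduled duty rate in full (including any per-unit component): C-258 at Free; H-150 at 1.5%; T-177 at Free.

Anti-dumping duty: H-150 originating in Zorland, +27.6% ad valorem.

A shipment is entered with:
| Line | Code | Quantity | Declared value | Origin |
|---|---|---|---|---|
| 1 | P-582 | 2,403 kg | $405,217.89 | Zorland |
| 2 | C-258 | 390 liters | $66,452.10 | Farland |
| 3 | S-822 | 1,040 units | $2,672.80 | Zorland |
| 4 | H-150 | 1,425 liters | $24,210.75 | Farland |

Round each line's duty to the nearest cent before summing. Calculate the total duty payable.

$34,701.82

Line 1 (P-582, Zorland, 2,403 kg, $405,217.89):
Base rate for P-582 is 7.5%.
Duty = $405,217.89 × 7.5% = $30,391.34.
Line 2 (C-258, Farland, 390 liters, $66,452.10):
Base rate for C-258 is 34.5%.
Origin Farland qualifies under the Lorador–Farland agreement and C-258 is covered: preferential rate Free applies instead.
Duty = $66,452.10 × 0% = $0.00.
Line 3 (S-822, Zorland, 1,040 units, $2,672.80):
Base rate for S-822 is 15% + $3.41/unit.
Duty = $2,672.80 × 15% + 1,040 × $3.41 = $3,947.32.
Line 4 (H-150, Farland, 1,425 liters, $24,210.75):
Base rate for H-150 is 3%.
Origin Farland qualifies under the Lorador–Farland agreement and H-150 is covered: preferential rate 1.5% applies instead.
The additional-duty order on H-150 targets Zorland, not Farland; it does not apply.
Duty = $24,210.75 × 1.5% = $363.16.
Total = $30,391.34 + $0.00 + $3,947.32 + $363.16 = $34,701.82.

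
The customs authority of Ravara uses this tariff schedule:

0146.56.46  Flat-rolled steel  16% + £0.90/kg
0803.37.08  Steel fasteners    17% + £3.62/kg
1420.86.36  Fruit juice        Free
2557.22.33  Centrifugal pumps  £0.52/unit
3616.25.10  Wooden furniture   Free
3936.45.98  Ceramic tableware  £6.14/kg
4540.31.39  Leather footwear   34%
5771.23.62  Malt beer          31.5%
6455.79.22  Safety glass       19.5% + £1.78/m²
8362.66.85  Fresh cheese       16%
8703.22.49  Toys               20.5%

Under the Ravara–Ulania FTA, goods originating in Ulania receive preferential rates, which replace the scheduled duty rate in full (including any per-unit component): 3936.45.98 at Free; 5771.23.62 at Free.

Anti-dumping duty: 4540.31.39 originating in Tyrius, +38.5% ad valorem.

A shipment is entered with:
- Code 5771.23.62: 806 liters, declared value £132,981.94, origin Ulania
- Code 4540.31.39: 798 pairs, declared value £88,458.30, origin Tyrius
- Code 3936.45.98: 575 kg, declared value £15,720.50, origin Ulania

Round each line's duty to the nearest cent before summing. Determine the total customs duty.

Line 1 (5771.23.62, Ulania, 806 liters, £132,981.94):
Base rate for 5771.23.62 is 31.5%.
Origin Ulania qualifies under the Ravara–Ulania agreement and 5771.23.62 is covered: preferential rate Free applies instead.
Duty = £132,981.94 × 0% = £0.00.
Line 2 (4540.31.39, Tyrius, 798 pairs, £88,458.30):
Base rate for 4540.31.39 is 34%.
Additional duty on 4540.31.39 from Tyrius: +38.5%. Applied ad valorem rate: 34% + 38.5% = 72.5%.
Duty = £88,458.30 × 72.5% = £64,132.27.
Line 3 (3936.45.98, Ulania, 575 kg, £15,720.50):
Base rate for 3936.45.98 is £6.14/kg.
Origin Ulania qualifies under the Ravara–Ulania agreement and 3936.45.98 is covered: preferential rate Free applies instead.
Duty = £15,720.50 × 0% = £0.00.
Total = £0.00 + £64,132.27 + £0.00 = £64,132.27.

£64,132.27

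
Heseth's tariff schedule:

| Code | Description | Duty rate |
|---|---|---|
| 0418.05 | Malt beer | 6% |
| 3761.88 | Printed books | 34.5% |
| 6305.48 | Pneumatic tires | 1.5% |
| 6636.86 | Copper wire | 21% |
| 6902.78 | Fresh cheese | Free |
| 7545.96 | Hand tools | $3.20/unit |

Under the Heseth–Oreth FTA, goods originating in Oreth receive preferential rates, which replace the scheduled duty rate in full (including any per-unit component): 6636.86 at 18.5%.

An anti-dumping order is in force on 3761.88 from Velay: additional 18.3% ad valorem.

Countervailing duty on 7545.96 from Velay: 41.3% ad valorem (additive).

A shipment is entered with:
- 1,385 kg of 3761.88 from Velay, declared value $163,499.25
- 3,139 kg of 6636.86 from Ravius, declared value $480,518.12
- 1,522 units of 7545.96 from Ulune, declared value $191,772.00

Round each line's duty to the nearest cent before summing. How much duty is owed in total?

$192,106.81

Line 1 (3761.88, Velay, 1,385 kg, $163,499.25):
Base rate for 3761.88 is 34.5%.
Additional duty on 3761.88 from Velay: +18.3%. Applied ad valorem rate: 34.5% + 18.3% = 52.8%.
Duty = $163,499.25 × 52.8% = $86,327.60.
Line 2 (6636.86, Ravius, 3,139 kg, $480,518.12):
Base rate for 6636.86 is 21%.
6636.86 has an FTA preferential rate, but origin Ravius is not Oreth; base rate stands.
Duty = $480,518.12 × 21% = $100,908.81.
Line 3 (7545.96, Ulune, 1,522 units, $191,772.00):
Base rate for 7545.96 is $3.20/unit.
The additional-duty order on 7545.96 targets Velay, not Ulune; it does not apply.
Duty = 1,522 × $3.20 = $4,870.40.
Total = $86,327.60 + $100,908.81 + $4,870.40 = $192,106.81.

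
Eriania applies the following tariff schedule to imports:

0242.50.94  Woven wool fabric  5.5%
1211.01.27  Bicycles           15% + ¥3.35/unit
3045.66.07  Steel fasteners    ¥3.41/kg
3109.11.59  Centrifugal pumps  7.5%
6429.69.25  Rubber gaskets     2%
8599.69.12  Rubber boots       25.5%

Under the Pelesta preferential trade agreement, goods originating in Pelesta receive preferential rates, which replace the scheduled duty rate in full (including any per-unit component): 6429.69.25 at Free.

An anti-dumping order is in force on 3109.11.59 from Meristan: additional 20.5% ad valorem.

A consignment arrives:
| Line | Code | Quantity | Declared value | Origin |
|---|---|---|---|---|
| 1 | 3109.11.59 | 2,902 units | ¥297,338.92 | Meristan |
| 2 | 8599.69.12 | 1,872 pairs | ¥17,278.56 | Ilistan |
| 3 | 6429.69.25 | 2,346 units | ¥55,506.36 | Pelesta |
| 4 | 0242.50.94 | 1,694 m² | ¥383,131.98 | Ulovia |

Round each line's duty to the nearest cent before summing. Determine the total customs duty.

¥108,733.19

Line 1 (3109.11.59, Meristan, 2,902 units, ¥297,338.92):
Base rate for 3109.11.59 is 7.5%.
Additional duty on 3109.11.59 from Meristan: +20.5%. Applied ad valorem rate: 7.5% + 20.5% = 28%.
Duty = ¥297,338.92 × 28% = ¥83,254.90.
Line 2 (8599.69.12, Ilistan, 1,872 pairs, ¥17,278.56):
Base rate for 8599.69.12 is 25.5%.
Duty = ¥17,278.56 × 25.5% = ¥4,406.03.
Line 3 (6429.69.25, Pelesta, 2,346 units, ¥55,506.36):
Base rate for 6429.69.25 is 2%.
Origin Pelesta qualifies under the Eriania–Pelesta agreement and 6429.69.25 is covered: preferential rate Free applies instead.
Duty = ¥55,506.36 × 0% = ¥0.00.
Line 4 (0242.50.94, Ulovia, 1,694 m², ¥383,131.98):
Base rate for 0242.50.94 is 5.5%.
Duty = ¥383,131.98 × 5.5% = ¥21,072.26.
Total = ¥83,254.90 + ¥4,406.03 + ¥0.00 + ¥21,072.26 = ¥108,733.19.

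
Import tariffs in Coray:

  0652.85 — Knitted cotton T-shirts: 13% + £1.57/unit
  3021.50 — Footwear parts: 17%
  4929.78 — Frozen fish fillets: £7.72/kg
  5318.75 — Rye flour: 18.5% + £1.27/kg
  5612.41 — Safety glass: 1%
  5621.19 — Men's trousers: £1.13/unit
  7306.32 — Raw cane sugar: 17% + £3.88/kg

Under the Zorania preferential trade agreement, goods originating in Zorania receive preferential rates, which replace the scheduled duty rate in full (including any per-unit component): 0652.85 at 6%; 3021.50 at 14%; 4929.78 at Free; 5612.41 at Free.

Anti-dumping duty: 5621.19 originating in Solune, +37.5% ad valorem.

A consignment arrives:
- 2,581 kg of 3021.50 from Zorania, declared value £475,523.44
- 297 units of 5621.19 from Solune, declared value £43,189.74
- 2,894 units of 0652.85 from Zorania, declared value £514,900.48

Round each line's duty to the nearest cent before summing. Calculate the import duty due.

£113,999.07

Line 1 (3021.50, Zorania, 2,581 kg, £475,523.44):
Base rate for 3021.50 is 17%.
Origin Zorania qualifies under the Coray–Zorania agreement and 3021.50 is covered: preferential rate 14% applies instead.
Duty = £475,523.44 × 14% = £66,573.28.
Line 2 (5621.19, Solune, 297 units, £43,189.74):
Base rate for 5621.19 is £1.13/unit.
Additional duty on 5621.19 from Solune: +37.5% ad valorem. Applied ad valorem rate = 37.5%.
Duty = £43,189.74 × 37.5% + 297 × £1.13 = £16,531.76.
Line 3 (0652.85, Zorania, 2,894 units, £514,900.48):
Base rate for 0652.85 is 13% + £1.57/unit.
Origin Zorania qualifies under the Coray–Zorania agreement and 0652.85 is covered: preferential rate 6% applies instead.
Duty = £514,900.48 × 6% = £30,894.03.
Total = £66,573.28 + £16,531.76 + £30,894.03 = £113,999.07.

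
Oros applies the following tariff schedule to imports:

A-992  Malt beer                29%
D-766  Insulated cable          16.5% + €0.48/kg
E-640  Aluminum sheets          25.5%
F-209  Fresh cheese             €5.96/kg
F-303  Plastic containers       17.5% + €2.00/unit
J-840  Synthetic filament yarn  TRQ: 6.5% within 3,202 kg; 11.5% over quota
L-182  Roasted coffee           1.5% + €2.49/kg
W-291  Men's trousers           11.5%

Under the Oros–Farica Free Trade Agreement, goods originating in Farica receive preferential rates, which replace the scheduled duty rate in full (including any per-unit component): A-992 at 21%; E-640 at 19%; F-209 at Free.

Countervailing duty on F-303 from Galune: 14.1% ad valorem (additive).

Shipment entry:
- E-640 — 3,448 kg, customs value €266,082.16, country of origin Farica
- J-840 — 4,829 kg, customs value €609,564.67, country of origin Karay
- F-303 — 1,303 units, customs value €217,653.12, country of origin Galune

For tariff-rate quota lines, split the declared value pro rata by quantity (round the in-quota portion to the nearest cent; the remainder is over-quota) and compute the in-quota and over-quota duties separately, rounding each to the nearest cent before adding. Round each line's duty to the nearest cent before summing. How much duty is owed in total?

Line 1 (E-640, Farica, 3,448 kg, €266,082.16):
Base rate for E-640 is 25.5%.
Origin Farica qualifies under the Oros–Farica agreement and E-640 is covered: preferential rate 19% applies instead.
Duty = €266,082.16 × 19% = €50,555.61.
Line 2 (J-840, Karay, 4,829 kg, €609,564.67):
Code J-840 is under a tariff-rate quota (threshold 3,202 kg). In-quota: 3,202 kg at 6.5%; over-quota: 1,627 kg at 11.5%.
Pro-rata value split: in-quota = €609,564.67 × 3,202/4,829 = €404,188.46; over-quota = €609,564.67 − €404,188.46 = €205,376.21.
In-quota duty = €404,188.46 × 6.5% = €26,272.25. Over-quota duty = €205,376.21 × 11.5% = €23,618.26.
Line duty = €26,272.25 + €23,618.26 = €49,890.51.
Line 3 (F-303, Galune, 1,303 units, €217,653.12):
Base rate for F-303 is 17.5% + €2.00/unit.
Additional duty on F-303 from Galune: +14.1%. Applied ad valorem rate: 17.5% + 14.1% = 31.6%.
Duty = €217,653.12 × 31.6% + 1,303 × €2.00 = €71,384.39.
Total = €50,555.61 + €49,890.51 + €71,384.39 = €171,830.51.

€171,830.51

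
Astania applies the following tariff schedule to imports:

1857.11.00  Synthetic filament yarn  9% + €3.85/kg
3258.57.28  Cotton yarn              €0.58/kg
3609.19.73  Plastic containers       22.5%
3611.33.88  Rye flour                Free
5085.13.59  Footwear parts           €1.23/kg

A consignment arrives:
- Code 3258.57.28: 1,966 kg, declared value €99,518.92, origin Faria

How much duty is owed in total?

Line 1 (3258.57.28, Faria, 1,966 kg, €99,518.92):
Base rate for 3258.57.28 is €0.58/kg.
Duty = 1,966 × €0.58 = €1,140.28.

€1,140.28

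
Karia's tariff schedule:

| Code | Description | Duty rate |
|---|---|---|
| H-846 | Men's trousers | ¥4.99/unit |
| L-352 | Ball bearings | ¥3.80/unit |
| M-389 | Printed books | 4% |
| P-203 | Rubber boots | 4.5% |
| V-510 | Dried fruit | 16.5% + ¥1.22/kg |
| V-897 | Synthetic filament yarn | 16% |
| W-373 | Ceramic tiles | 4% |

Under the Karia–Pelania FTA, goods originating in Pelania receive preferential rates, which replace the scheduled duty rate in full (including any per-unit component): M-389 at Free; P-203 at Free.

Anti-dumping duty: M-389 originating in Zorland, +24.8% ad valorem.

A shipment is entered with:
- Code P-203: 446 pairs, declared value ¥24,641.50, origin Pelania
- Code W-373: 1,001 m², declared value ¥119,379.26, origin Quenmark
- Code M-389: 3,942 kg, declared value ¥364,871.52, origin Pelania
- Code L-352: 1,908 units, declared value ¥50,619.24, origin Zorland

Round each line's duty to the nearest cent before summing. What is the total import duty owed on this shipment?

Line 1 (P-203, Pelania, 446 pairs, ¥24,641.50):
Base rate for P-203 is 4.5%.
Origin Pelania qualifies under the Karia–Pelania agreement and P-203 is covered: preferential rate Free applies instead.
Duty = ¥24,641.50 × 0% = ¥0.00.
Line 2 (W-373, Quenmark, 1,001 m², ¥119,379.26):
Base rate for W-373 is 4%.
Duty = ¥119,379.26 × 4% = ¥4,775.17.
Line 3 (M-389, Pelania, 3,942 kg, ¥364,871.52):
Base rate for M-389 is 4%.
Origin Pelania qualifies under the Karia–Pelania agreement and M-389 is covered: preferential rate Free applies instead.
The additional-duty order on M-389 targets Zorland, not Pelania; it does not apply.
Duty = ¥364,871.52 × 0% = ¥0.00.
Line 4 (L-352, Zorland, 1,908 units, ¥50,619.24):
Base rate for L-352 is ¥3.80/unit.
Duty = 1,908 × ¥3.80 = ¥7,250.40.
Total = ¥0.00 + ¥4,775.17 + ¥0.00 + ¥7,250.40 = ¥12,025.57.

¥12,025.57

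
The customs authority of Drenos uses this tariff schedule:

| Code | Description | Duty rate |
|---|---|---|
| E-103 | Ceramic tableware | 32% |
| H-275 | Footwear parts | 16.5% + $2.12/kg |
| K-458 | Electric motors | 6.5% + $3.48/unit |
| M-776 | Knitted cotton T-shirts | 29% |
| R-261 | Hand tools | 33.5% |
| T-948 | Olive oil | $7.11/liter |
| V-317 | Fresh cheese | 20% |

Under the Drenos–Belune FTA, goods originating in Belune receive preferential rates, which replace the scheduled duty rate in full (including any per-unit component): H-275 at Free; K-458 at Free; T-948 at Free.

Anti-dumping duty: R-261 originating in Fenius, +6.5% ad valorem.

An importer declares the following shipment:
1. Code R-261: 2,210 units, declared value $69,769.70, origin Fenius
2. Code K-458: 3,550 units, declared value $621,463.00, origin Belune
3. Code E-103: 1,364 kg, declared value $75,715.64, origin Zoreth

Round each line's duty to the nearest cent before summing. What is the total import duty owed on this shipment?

Line 1 (R-261, Fenius, 2,210 units, $69,769.70):
Base rate for R-261 is 33.5%.
Additional duty on R-261 from Fenius: +6.5%. Applied ad valorem rate: 33.5% + 6.5% = 40%.
Duty = $69,769.70 × 40% = $27,907.88.
Line 2 (K-458, Belune, 3,550 units, $621,463.00):
Base rate for K-458 is 6.5% + $3.48/unit.
Origin Belune qualifies under the Drenos–Belune agreement and K-458 is covered: preferential rate Free applies instead.
Duty = $621,463.00 × 0% = $0.00.
Line 3 (E-103, Zoreth, 1,364 kg, $75,715.64):
Base rate for E-103 is 32%.
Duty = $75,715.64 × 32% = $24,229.00.
Total = $27,907.88 + $0.00 + $24,229.00 = $52,136.88.

$52,136.88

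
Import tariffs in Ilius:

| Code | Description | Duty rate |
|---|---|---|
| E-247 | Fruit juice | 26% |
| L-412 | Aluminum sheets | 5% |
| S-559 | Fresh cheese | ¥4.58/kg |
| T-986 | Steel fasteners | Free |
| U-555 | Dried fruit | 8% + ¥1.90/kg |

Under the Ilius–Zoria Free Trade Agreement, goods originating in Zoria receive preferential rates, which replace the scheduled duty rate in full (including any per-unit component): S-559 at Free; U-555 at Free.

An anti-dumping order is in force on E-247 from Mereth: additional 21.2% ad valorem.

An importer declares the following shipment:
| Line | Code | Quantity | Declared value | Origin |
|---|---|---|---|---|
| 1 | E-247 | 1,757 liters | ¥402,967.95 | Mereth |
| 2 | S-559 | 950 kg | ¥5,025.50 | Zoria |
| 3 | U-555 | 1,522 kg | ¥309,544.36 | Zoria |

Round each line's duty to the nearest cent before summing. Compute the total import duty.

¥190,200.87

Line 1 (E-247, Mereth, 1,757 liters, ¥402,967.95):
Base rate for E-247 is 26%.
Additional duty on E-247 from Mereth: +21.2%. Applied ad valorem rate: 26% + 21.2% = 47.2%.
Duty = ¥402,967.95 × 47.2% = ¥190,200.87.
Line 2 (S-559, Zoria, 950 kg, ¥5,025.50):
Base rate for S-559 is ¥4.58/kg.
Origin Zoria qualifies under the Ilius–Zoria agreement and S-559 is covered: preferential rate Free applies instead.
Duty = ¥5,025.50 × 0% = ¥0.00.
Line 3 (U-555, Zoria, 1,522 kg, ¥309,544.36):
Base rate for U-555 is 8% + ¥1.90/kg.
Origin Zoria qualifies under the Ilius–Zoria agreement and U-555 is covered: preferential rate Free applies instead.
Duty = ¥309,544.36 × 0% = ¥0.00.
Total = ¥190,200.87 + ¥0.00 + ¥0.00 = ¥190,200.87.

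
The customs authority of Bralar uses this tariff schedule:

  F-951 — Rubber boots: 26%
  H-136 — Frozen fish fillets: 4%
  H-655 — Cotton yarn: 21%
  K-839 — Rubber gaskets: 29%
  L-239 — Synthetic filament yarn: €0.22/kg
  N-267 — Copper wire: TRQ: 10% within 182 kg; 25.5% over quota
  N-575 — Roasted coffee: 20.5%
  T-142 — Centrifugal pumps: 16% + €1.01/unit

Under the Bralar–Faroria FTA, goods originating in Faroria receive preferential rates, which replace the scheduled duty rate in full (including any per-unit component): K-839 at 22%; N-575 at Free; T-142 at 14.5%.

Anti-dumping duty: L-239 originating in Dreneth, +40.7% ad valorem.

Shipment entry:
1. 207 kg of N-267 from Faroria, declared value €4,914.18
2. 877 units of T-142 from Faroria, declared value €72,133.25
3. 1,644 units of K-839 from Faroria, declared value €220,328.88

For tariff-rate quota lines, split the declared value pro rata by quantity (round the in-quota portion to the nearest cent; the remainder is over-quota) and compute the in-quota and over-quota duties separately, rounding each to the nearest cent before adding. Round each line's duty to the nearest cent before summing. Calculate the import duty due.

Line 1 (N-267, Faroria, 207 kg, €4,914.18):
Code N-267 is under a tariff-rate quota (threshold 182 kg). In-quota: 182 kg at 10%; over-quota: 25 kg at 25.5%.
Pro-rata value split: in-quota = €4,914.18 × 182/207 = €4,320.68; over-quota = €4,914.18 − €4,320.68 = €593.50.
In-quota duty = €4,320.68 × 10% = €432.07. Over-quota duty = €593.50 × 25.5% = €151.34.
Line duty = €432.07 + €151.34 = €583.41.
Line 2 (T-142, Faroria, 877 units, €72,133.25):
Base rate for T-142 is 16% + €1.01/unit.
Origin Faroria qualifies under the Bralar–Faroria agreement and T-142 is covered: preferential rate 14.5% applies instead.
Duty = €72,133.25 × 14.5% = €10,459.32.
Line 3 (K-839, Faroria, 1,644 units, €220,328.88):
Base rate for K-839 is 29%.
Origin Faroria qualifies under the Bralar–Faroria agreement and K-839 is covered: preferential rate 22% applies instead.
Duty = €220,328.88 × 22% = €48,472.35.
Total = €583.41 + €10,459.32 + €48,472.35 = €59,515.08.

€59,515.08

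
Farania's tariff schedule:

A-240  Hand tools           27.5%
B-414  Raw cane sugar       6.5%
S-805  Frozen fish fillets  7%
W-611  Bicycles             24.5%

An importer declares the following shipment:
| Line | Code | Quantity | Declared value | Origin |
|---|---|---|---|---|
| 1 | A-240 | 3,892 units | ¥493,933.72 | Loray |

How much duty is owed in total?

Line 1 (A-240, Loray, 3,892 units, ¥493,933.72):
Base rate for A-240 is 27.5%.
Duty = ¥493,933.72 × 27.5% = ¥135,831.77.

¥135,831.77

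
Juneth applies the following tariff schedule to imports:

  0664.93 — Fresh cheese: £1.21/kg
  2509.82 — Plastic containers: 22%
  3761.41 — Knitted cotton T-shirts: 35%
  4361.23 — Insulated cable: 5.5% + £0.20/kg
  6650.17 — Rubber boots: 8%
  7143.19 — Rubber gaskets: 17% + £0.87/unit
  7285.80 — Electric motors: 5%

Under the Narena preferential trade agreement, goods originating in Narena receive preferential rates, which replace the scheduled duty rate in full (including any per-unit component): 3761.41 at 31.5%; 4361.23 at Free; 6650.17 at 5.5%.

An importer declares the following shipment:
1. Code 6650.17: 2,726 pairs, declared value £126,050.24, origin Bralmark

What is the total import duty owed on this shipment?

£10,084.02

Line 1 (6650.17, Bralmark, 2,726 pairs, £126,050.24):
Base rate for 6650.17 is 8%.
6650.17 has an FTA preferential rate, but origin Bralmark is not Narena; base rate stands.
Duty = £126,050.24 × 8% = £10,084.02.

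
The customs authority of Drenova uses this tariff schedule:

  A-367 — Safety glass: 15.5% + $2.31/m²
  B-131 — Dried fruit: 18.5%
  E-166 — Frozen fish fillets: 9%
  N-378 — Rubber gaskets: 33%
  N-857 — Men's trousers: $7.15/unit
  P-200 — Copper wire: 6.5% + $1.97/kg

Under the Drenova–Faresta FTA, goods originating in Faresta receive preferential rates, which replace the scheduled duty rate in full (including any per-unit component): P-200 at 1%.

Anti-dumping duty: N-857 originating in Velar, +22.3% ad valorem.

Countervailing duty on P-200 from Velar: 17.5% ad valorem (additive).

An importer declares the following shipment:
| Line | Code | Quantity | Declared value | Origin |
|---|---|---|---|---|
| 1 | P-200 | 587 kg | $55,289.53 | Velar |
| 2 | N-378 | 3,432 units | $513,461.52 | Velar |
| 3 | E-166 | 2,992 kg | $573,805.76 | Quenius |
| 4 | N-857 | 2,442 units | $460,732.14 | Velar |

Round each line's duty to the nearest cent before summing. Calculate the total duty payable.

Line 1 (P-200, Velar, 587 kg, $55,289.53):
Base rate for P-200 is 6.5% + $1.97/kg.
P-200 has an FTA preferential rate, but origin Velar is not Faresta; base rate stands.
Additional duty on P-200 from Velar: +17.5%. Applied ad valorem rate: 6.5% + 17.5% = 24%.
Duty = $55,289.53 × 24% + 587 × $1.97 = $14,425.88.
Line 2 (N-378, Velar, 3,432 units, $513,461.52):
Base rate for N-378 is 33%.
Duty = $513,461.52 × 33% = $169,442.30.
Line 3 (E-166, Quenius, 2,992 kg, $573,805.76):
Base rate for E-166 is 9%.
Duty = $573,805.76 × 9% = $51,642.52.
Line 4 (N-857, Velar, 2,442 units, $460,732.14):
Base rate for N-857 is $7.15/unit.
Additional duty on N-857 from Velar: +22.3% ad valorem. Applied ad valorem rate = 22.3%.
Duty = $460,732.14 × 22.3% + 2,442 × $7.15 = $120,203.57.
Total = $14,425.88 + $169,442.30 + $51,642.52 + $120,203.57 = $355,714.27.

$355,714.27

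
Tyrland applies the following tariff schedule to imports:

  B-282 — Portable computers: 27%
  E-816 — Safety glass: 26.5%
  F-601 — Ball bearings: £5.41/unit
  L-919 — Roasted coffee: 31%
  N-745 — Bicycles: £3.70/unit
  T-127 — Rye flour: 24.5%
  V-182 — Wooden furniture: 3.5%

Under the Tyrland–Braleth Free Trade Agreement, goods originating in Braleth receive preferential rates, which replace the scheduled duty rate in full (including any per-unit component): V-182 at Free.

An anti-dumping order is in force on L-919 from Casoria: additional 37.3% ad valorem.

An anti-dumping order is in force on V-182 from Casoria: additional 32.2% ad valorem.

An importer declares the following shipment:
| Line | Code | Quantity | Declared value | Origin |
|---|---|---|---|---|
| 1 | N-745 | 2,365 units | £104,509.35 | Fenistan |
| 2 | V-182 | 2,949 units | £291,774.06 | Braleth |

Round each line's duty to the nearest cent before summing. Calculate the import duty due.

£8,750.50

Line 1 (N-745, Fenistan, 2,365 units, £104,509.35):
Base rate for N-745 is £3.70/unit.
Duty = 2,365 × £3.70 = £8,750.50.
Line 2 (V-182, Braleth, 2,949 units, £291,774.06):
Base rate for V-182 is 3.5%.
Origin Braleth qualifies under the Tyrland–Braleth agreement and V-182 is covered: preferential rate Free applies instead.
The additional-duty order on V-182 targets Casoria, not Braleth; it does not apply.
Duty = £291,774.06 × 0% = £0.00.
Total = £8,750.50 + £0.00 = £8,750.50.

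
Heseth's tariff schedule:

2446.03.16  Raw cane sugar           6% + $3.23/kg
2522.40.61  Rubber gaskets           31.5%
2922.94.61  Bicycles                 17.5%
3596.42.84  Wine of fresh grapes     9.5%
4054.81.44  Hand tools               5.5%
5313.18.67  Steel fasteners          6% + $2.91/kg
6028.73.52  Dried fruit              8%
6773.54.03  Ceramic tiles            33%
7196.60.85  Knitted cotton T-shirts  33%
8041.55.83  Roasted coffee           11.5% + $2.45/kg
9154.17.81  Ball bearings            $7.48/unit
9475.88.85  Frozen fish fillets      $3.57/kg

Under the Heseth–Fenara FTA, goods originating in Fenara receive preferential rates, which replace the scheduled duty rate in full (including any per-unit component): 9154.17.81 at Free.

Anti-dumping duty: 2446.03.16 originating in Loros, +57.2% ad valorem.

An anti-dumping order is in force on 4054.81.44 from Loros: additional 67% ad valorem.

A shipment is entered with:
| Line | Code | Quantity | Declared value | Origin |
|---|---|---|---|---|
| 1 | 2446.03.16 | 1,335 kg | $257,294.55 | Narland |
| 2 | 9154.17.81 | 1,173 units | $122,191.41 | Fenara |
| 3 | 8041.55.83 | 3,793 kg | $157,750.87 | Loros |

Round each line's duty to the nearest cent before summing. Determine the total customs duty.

Line 1 (2446.03.16, Narland, 1,335 kg, $257,294.55):
Base rate for 2446.03.16 is 6% + $3.23/kg.
The additional-duty order on 2446.03.16 targets Loros, not Narland; it does not apply.
Duty = $257,294.55 × 6% + 1,335 × $3.23 = $19,749.72.
Line 2 (9154.17.81, Fenara, 1,173 units, $122,191.41):
Base rate for 9154.17.81 is $7.48/unit.
Origin Fenara qualifies under the Heseth–Fenara agreement and 9154.17.81 is covered: preferential rate Free applies instead.
Duty = $122,191.41 × 0% = $0.00.
Line 3 (8041.55.83, Loros, 3,793 kg, $157,750.87):
Base rate for 8041.55.83 is 11.5% + $2.45/kg.
Duty = $157,750.87 × 11.5% + 3,793 × $2.45 = $27,434.20.
Total = $19,749.72 + $0.00 + $27,434.20 = $47,183.92.

$47,183.92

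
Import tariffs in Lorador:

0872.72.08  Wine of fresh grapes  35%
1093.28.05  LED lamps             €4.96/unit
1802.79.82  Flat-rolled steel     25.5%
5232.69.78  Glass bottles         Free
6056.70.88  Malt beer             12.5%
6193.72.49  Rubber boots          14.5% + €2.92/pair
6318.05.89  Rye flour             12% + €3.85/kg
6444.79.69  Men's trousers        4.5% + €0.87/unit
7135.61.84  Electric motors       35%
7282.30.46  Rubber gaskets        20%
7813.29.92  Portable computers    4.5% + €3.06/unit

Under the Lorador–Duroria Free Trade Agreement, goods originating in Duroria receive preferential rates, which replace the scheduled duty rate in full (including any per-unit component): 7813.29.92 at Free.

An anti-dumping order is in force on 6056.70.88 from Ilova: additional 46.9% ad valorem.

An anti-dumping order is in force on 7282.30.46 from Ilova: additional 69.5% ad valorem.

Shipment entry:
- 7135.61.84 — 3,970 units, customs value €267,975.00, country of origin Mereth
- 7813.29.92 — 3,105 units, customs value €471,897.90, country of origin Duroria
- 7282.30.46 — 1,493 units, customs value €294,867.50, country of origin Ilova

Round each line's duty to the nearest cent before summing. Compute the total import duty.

€357,697.66

Line 1 (7135.61.84, Mereth, 3,970 units, €267,975.00):
Base rate for 7135.61.84 is 35%.
Duty = €267,975.00 × 35% = €93,791.25.
Line 2 (7813.29.92, Duroria, 3,105 units, €471,897.90):
Base rate for 7813.29.92 is 4.5% + €3.06/unit.
Origin Duroria qualifies under the Lorador–Duroria agreement and 7813.29.92 is covered: preferential rate Free applies instead.
Duty = €471,897.90 × 0% = €0.00.
Line 3 (7282.30.46, Ilova, 1,493 units, €294,867.50):
Base rate for 7282.30.46 is 20%.
Additional duty on 7282.30.46 from Ilova: +69.5%. Applied ad valorem rate: 20% + 69.5% = 89.5%.
Duty = €294,867.50 × 89.5% = €263,906.41.
Total = €93,791.25 + €0.00 + €263,906.41 = €357,697.66.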